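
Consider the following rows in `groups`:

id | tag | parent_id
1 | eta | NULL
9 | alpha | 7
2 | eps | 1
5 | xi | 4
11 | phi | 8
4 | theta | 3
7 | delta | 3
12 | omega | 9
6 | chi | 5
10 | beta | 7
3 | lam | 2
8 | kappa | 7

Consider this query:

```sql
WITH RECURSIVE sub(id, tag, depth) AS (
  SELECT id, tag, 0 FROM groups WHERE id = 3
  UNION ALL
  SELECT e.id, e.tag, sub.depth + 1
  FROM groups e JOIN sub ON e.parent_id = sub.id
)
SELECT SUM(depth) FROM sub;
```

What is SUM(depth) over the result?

19

Base: id=3 (lam) at depth 0.
Iteration 1: rows with parent_id in {3} -> theta (id 4, depth 1), delta (id 7, depth 1).
Iteration 2: rows with parent_id in {4,7} -> xi (id 5, depth 2), kappa (id 8, depth 2), alpha (id 9, depth 2), beta (id 10, depth 2).
Iteration 3: rows with parent_id in {5,8,9,10} -> chi (id 6, depth 3), phi (id 11, depth 3), omega (id 12, depth 3).
Iteration 4: no rows with parent_id in {6,11,12}; recursion stops.
SUM(depth) = 0 + 1 + 1 + 2 + 2 + 2 + 2 + 3 + 3 + 3 = 19.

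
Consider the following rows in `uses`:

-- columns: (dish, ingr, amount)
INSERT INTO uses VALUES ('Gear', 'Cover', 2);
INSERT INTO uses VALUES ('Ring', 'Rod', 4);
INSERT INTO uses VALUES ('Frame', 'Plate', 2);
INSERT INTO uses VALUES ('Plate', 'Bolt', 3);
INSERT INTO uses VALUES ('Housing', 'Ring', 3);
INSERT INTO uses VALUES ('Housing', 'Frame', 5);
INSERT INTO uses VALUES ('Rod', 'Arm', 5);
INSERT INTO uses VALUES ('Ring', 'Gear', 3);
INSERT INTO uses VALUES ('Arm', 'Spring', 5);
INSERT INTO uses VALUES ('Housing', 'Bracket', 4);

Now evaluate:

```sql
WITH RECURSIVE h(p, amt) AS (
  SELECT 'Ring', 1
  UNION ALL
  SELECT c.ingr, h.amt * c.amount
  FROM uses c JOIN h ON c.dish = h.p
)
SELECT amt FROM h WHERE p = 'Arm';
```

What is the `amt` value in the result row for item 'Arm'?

20

Base: (Ring, amt=1).
Iteration 1: components of {Ring} -> Gear = 1*3 = 3, Rod = 1*4 = 4.
Iteration 2: components of {Gear,Rod} -> Arm = 4*5 = 20, Cover = 3*2 = 6.
Iteration 3: components of {Arm,Cover} -> Spring = 20*5 = 100.
Iteration 4: no further components; recursion stops.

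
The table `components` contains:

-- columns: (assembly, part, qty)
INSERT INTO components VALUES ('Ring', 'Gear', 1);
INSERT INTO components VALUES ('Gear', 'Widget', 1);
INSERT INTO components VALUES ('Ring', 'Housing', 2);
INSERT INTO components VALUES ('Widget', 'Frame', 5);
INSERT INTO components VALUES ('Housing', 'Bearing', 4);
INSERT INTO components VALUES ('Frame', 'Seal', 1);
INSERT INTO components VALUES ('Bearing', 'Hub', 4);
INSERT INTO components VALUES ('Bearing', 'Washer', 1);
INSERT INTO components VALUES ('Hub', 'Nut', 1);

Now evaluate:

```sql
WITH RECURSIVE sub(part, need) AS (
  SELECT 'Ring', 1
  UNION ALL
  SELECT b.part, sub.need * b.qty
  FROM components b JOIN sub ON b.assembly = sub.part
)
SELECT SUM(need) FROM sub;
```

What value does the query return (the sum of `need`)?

Base: (Ring, need=1).
Iteration 1: components of {Ring} -> Gear = 1*1 = 1, Housing = 1*2 = 2.
Iteration 2: components of {Gear,Housing} -> Bearing = 2*4 = 8, Widget = 1*1 = 1.
Iteration 3: components of {Bearing,Widget} -> Frame = 1*5 = 5, Hub = 8*4 = 32, Washer = 8*1 = 8.
Iteration 4: components of {Frame,Hub,Washer} -> Nut = 32*1 = 32, Seal = 5*1 = 5.
Iteration 5: no further components; recursion stops.
SUM(need) = 1 + 1 + 2 + 1 + 8 + 5 + 32 + 8 + 5 + 32 = 95.

95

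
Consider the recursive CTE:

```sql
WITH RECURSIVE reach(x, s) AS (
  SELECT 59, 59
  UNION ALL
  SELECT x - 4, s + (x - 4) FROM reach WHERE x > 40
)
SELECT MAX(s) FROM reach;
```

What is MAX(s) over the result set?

Base: x=59, s=59.
Iteration 1: 59 > 40 holds -> x = 59 - 4 = 55, s = 59 + 55 = 114.
Iteration 2: 55 > 40 holds -> x = 55 - 4 = 51, s = 114 + 51 = 165.
Iteration 3: 51 > 40 holds -> x = 51 - 4 = 47, s = 165 + 47 = 212.
Iteration 4: 47 > 40 holds -> x = 47 - 4 = 43, s = 212 + 43 = 255.
Iteration 5: 43 > 40 holds -> x = 43 - 4 = 39, s = 255 + 39 = 294.
Iteration 6: 39 > 40 fails; recursion stops.
s values: 59, 114, 165, 212, 255, 294; the maximum is 294.

294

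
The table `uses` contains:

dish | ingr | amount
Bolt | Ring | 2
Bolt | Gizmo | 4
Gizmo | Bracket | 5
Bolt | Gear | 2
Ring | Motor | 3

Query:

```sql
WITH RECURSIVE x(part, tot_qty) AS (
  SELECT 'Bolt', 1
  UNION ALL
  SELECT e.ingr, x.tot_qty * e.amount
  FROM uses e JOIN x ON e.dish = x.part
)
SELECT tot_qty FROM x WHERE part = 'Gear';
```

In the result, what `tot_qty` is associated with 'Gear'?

Base: (Bolt, tot_qty=1).
Iteration 1: components of {Bolt} -> Gear = 1*2 = 2, Gizmo = 1*4 = 4, Ring = 1*2 = 2.
Iteration 2: components of {Gear,Gizmo,Ring} -> Bracket = 4*5 = 20, Motor = 2*3 = 6.
Iteration 3: no further components; recursion stops.

2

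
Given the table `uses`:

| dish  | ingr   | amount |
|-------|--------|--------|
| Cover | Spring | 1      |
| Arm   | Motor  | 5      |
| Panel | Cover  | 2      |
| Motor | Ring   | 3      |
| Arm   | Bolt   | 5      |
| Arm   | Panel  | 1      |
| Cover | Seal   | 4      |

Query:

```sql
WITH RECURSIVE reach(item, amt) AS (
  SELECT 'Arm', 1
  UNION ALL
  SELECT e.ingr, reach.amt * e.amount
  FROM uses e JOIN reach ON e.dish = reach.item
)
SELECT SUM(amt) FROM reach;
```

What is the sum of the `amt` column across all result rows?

Base: (Arm, amt=1).
Iteration 1: components of {Arm} -> Bolt = 1*5 = 5, Motor = 1*5 = 5, Panel = 1*1 = 1.
Iteration 2: components of {Bolt,Motor,Panel} -> Cover = 1*2 = 2, Ring = 5*3 = 15.
Iteration 3: components of {Cover,Ring} -> Seal = 2*4 = 8, Spring = 2*1 = 2.
Iteration 4: no further components; recursion stops.
SUM(amt) = 1 + 1 + 5 + 5 + 2 + 15 + 8 + 2 = 39.

39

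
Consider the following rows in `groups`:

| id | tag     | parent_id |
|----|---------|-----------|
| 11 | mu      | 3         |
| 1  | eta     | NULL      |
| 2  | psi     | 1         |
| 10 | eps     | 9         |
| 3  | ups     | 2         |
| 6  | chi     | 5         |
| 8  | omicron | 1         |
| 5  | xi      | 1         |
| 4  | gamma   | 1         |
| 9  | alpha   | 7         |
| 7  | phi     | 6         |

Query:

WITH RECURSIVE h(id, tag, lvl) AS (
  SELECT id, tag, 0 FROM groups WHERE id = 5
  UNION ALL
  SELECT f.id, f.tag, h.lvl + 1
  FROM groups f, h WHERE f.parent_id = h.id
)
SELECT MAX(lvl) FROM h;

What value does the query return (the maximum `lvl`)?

4

Base: id=5 (xi) at lvl 0.
Iteration 1: rows with parent_id in {5} -> chi (id 6, lvl 1).
Iteration 2: rows with parent_id in {6} -> phi (id 7, lvl 2).
Iteration 3: rows with parent_id in {7} -> alpha (id 9, lvl 3).
Iteration 4: rows with parent_id in {9} -> eps (id 10, lvl 4).
Iteration 5: no rows with parent_id in {10}; recursion stops.
lvl values: 0, 1, 2, 3, 4; the maximum is 4.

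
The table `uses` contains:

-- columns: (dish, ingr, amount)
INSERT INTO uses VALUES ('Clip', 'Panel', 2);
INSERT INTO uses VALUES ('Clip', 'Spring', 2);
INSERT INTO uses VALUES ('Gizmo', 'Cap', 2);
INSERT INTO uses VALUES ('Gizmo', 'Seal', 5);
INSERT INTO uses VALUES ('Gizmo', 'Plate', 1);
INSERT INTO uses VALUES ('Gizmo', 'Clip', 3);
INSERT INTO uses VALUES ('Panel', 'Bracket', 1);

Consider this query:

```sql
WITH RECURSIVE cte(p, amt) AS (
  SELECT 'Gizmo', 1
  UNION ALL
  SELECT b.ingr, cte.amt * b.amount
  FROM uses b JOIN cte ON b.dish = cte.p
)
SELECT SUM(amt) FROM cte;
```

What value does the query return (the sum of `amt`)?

30

Base: (Gizmo, amt=1).
Iteration 1: components of {Gizmo} -> Cap = 1*2 = 2, Clip = 1*3 = 3, Plate = 1*1 = 1, Seal = 1*5 = 5.
Iteration 2: components of {Cap,Clip,Plate,Seal} -> Panel = 3*2 = 6, Spring = 3*2 = 6.
Iteration 3: components of {Panel,Spring} -> Bracket = 6*1 = 6.
Iteration 4: no further components; recursion stops.
SUM(amt) = 1 + 2 + 3 + 1 + 5 + 6 + 6 + 6 = 30.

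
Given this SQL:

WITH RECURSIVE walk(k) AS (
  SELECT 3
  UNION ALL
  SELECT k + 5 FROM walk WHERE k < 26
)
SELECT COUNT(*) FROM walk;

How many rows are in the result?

Base: k=3.
Iteration 1: 3 < 26 holds -> k = 3 + 5 = 8.
Iteration 2: 8 < 26 holds -> k = 8 + 5 = 13.
Iteration 3: 13 < 26 holds -> k = 13 + 5 = 18.
Iteration 4: 18 < 26 holds -> k = 18 + 5 = 23.
Iteration 5: 23 < 26 holds -> k = 23 + 5 = 28.
Iteration 6: 28 < 26 fails; recursion stops.
Total rows emitted: 6.

6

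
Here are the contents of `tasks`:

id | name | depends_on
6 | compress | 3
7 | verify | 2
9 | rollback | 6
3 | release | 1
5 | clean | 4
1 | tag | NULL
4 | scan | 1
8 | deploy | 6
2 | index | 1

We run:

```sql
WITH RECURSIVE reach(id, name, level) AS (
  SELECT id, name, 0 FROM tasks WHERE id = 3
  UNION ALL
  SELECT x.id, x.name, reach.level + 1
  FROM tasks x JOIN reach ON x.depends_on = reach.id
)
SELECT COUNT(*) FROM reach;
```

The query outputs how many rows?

4

Base: id=3 (release) at level 0.
Iteration 1: rows with depends_on in {3} -> compress (id 6, level 1).
Iteration 2: rows with depends_on in {6} -> deploy (id 8, level 2), rollback (id 9, level 2).
Iteration 3: no rows with depends_on in {8,9}; recursion stops.
Total rows emitted: 4.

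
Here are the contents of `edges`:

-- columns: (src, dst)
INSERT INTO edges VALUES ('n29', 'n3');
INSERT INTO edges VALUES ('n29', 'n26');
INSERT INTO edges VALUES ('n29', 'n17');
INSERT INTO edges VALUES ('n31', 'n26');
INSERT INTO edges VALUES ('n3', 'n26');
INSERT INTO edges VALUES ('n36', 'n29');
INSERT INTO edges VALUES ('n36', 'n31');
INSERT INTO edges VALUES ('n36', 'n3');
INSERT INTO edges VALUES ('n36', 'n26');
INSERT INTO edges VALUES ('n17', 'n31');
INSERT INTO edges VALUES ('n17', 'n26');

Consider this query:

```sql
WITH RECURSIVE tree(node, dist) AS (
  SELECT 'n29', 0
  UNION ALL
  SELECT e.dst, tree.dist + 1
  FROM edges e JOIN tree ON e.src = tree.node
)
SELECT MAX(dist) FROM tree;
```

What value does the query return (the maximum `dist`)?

3

Base: (n29, dist=0).
Iteration 1: edges from {n29} -> (n17, dist=1), (n26, dist=1), (n3, dist=1).
Iteration 2: edges from {n17,n26,n3} -> (n26, dist=2) x2, (n31, dist=2). [UNION ALL keeps all 3 new rows, including repeats]
Iteration 3: edges from {n26,n31} -> (n26, dist=3).
Iteration 4: no outgoing edges from {n26}; recursion stops.
dist values: 0, 1, 1, 1, 2, 2, 2, 3; the maximum is 3.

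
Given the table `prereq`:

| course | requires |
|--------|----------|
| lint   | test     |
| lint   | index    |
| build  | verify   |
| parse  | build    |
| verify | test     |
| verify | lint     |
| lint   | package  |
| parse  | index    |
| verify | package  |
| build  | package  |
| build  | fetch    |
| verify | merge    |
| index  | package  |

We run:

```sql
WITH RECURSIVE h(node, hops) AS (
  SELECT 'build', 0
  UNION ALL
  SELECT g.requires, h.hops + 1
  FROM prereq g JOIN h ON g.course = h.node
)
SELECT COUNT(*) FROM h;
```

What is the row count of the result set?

Base: (build, hops=0).
Iteration 1: edges from {build} -> (fetch, hops=1), (package, hops=1), (verify, hops=1).
Iteration 2: edges from {fetch,package,verify} -> (lint, hops=2), (merge, hops=2), (package, hops=2), (test, hops=2).
Iteration 3: edges from {lint,merge,package,test} -> (index, hops=3), (package, hops=3), (test, hops=3).
Iteration 4: edges from {index,package,test} -> (package, hops=4).
Iteration 5: no outgoing edges from {package}; recursion stops.
Total rows emitted: 12.

12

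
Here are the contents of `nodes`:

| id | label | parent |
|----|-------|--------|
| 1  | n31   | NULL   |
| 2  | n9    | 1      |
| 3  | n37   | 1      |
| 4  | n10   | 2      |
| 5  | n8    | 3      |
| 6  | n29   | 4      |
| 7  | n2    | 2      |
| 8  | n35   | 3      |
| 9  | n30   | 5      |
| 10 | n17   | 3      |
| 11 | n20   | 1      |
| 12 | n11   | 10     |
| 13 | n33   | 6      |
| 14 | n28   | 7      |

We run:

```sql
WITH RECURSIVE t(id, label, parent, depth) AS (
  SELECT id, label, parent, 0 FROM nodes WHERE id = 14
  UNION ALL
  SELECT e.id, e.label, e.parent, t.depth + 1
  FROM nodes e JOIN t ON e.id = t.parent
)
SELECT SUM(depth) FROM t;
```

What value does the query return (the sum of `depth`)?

6

Base: id=14 (n28), parent=7, depth 0.
Iteration 1: join on id=7 -> n2 (id 7, parent=2, depth 1).
Iteration 2: join on id=2 -> n9 (id 2, parent=1, depth 2).
Iteration 3: join on id=1 -> n31 (id 1, parent=NULL, depth 3).
Iteration 4: parent is NULL; no match; recursion stops.
SUM(depth) = 0 + 1 + 2 + 3 = 6.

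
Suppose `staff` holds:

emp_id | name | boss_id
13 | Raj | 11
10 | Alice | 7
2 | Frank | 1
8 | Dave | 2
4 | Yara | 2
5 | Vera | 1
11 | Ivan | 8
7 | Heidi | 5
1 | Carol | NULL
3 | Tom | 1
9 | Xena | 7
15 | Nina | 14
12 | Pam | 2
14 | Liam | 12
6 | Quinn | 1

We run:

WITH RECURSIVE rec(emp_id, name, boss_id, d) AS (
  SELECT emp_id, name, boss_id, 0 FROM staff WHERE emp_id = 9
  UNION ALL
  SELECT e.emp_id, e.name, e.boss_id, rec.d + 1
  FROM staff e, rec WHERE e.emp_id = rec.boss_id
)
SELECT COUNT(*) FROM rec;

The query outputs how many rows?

Base: emp_id=9 (Xena), boss_id=7, d 0.
Iteration 1: join on emp_id=7 -> Heidi (id 7, boss_id=5, d 1).
Iteration 2: join on emp_id=5 -> Vera (id 5, boss_id=1, d 2).
Iteration 3: join on emp_id=1 -> Carol (id 1, boss_id=NULL, d 3).
Iteration 4: boss_id is NULL; no match; recursion stops.
Total rows emitted: 4.

4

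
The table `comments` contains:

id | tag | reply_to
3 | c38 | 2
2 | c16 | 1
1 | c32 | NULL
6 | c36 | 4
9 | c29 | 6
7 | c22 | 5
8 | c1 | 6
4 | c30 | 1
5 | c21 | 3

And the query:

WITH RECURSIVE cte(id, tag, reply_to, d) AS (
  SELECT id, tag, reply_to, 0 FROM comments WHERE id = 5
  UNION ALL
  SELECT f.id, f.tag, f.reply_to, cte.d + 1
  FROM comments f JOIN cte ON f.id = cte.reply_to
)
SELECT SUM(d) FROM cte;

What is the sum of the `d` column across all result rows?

6

Base: id=5 (c21), reply_to=3, d 0.
Iteration 1: join on id=3 -> c38 (id 3, reply_to=2, d 1).
Iteration 2: join on id=2 -> c16 (id 2, reply_to=1, d 2).
Iteration 3: join on id=1 -> c32 (id 1, reply_to=NULL, d 3).
Iteration 4: reply_to is NULL; no match; recursion stops.
SUM(d) = 0 + 1 + 2 + 3 = 6.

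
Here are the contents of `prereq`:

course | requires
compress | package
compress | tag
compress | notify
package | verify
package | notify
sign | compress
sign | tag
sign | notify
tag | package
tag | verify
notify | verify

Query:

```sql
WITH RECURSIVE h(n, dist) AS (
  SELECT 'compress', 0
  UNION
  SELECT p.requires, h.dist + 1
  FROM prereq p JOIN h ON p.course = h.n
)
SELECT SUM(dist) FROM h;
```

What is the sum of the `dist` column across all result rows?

19

Base: (compress, dist=0).
Iteration 1: edges from {compress} -> (notify, dist=1), (package, dist=1), (tag, dist=1).
Iteration 2: edges from {notify,package,tag} -> (notify, dist=2), (package, dist=2), (verify, dist=2). [UNION drops 2 duplicate row(s)]
Iteration 3: edges from {notify,package,verify} -> (notify, dist=3), (verify, dist=3). [UNION drops 1 duplicate row(s)]
Iteration 4: edges from {notify,verify} -> (verify, dist=4).
Iteration 5: no outgoing edges from {verify}; recursion stops.
SUM(dist) = 0 + 1 + 1 + 1 + 2 + 2 + 2 + 3 + 3 + 4 = 19.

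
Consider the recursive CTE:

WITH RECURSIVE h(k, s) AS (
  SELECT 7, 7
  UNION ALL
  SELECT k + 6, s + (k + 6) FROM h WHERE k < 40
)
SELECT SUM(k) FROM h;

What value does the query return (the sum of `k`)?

Base: k=7, s=7.
Iteration 1: 7 < 40 holds -> k = 7 + 6 = 13, s = 7 + 13 = 20.
Iteration 2: 13 < 40 holds -> k = 13 + 6 = 19, s = 20 + 19 = 39.
Iteration 3: 19 < 40 holds -> k = 19 + 6 = 25, s = 39 + 25 = 64.
Iteration 4: 25 < 40 holds -> k = 25 + 6 = 31, s = 64 + 31 = 95.
Iteration 5: 31 < 40 holds -> k = 31 + 6 = 37, s = 95 + 37 = 132.
Iteration 6: 37 < 40 holds -> k = 37 + 6 = 43, s = 132 + 43 = 175.
Iteration 7: 43 < 40 fails; recursion stops.
SUM(k) = 7 + 13 + 19 + 25 + 31 + 37 + 43 = 175.

175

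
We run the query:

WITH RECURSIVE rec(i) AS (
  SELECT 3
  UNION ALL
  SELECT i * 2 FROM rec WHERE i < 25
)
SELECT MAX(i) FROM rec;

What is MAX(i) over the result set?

Base: i=3.
Iteration 1: 3 < 25 holds -> i = 3 * 2 = 6.
Iteration 2: 6 < 25 holds -> i = 6 * 2 = 12.
Iteration 3: 12 < 25 holds -> i = 12 * 2 = 24.
Iteration 4: 24 < 25 holds -> i = 24 * 2 = 48.
Iteration 5: 48 < 25 fails; recursion stops.
i values: 3, 6, 12, 24, 48; the maximum is 48.

48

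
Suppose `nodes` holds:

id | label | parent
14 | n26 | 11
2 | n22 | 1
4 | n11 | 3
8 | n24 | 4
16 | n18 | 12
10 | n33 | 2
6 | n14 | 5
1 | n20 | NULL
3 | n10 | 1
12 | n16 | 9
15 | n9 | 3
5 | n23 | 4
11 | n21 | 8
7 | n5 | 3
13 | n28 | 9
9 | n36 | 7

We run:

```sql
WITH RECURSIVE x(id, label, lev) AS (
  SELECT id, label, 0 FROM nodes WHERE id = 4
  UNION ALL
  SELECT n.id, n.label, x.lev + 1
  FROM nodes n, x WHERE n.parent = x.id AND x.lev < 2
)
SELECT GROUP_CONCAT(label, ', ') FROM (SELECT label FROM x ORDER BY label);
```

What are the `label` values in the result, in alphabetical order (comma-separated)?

n11, n14, n21, n23, n24

Base: id=4 (n11) at lev 0.
Iteration 1: rows with parent in {4} -> n23 (id 5, lev 1), n24 (id 8, lev 1).
Iteration 2: rows with parent in {5,8} -> n14 (id 6, lev 2), n21 (id 11, lev 2).
Iteration 3: lev < 2 fails for all current rows; recursion stops.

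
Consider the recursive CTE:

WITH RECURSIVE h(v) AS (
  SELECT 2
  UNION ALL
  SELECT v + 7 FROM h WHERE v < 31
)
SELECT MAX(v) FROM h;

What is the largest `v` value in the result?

Base: v=2.
Iteration 1: 2 < 31 holds -> v = 2 + 7 = 9.
Iteration 2: 9 < 31 holds -> v = 9 + 7 = 16.
Iteration 3: 16 < 31 holds -> v = 16 + 7 = 23.
Iteration 4: 23 < 31 holds -> v = 23 + 7 = 30.
Iteration 5: 30 < 31 holds -> v = 30 + 7 = 37.
Iteration 6: 37 < 31 fails; recursion stops.
v values: 2, 9, 16, 23, 30, 37; the maximum is 37.

37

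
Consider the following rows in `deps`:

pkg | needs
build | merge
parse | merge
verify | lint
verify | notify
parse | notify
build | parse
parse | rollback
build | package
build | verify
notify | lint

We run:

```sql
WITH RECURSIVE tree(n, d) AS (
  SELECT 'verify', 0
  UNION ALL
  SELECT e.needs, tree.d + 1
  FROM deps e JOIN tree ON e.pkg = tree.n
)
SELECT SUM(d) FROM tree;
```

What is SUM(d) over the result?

Base: (verify, d=0).
Iteration 1: edges from {verify} -> (lint, d=1), (notify, d=1).
Iteration 2: edges from {lint,notify} -> (lint, d=2).
Iteration 3: no outgoing edges from {lint}; recursion stops.
SUM(d) = 0 + 1 + 1 + 2 = 4.

4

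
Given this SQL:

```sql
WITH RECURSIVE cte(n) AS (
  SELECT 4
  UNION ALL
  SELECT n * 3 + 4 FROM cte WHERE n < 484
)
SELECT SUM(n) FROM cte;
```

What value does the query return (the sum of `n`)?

716

Base: n=4.
Iteration 1: 4 < 484 holds -> n = 4 * 3 + 4 = 16.
Iteration 2: 16 < 484 holds -> n = 16 * 3 + 4 = 52.
Iteration 3: 52 < 484 holds -> n = 52 * 3 + 4 = 160.
Iteration 4: 160 < 484 holds -> n = 160 * 3 + 4 = 484.
Iteration 5: 484 < 484 fails; recursion stops.
SUM(n) = 4 + 16 + 52 + 160 + 484 = 716.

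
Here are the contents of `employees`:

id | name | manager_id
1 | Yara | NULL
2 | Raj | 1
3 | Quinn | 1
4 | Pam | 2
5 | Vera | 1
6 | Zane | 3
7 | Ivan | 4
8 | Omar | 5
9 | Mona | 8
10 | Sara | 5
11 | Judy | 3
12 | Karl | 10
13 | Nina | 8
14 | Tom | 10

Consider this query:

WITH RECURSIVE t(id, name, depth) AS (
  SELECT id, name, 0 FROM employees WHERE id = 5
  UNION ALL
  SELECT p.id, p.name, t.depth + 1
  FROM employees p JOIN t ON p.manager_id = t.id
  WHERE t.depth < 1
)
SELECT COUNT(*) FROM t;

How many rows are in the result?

Base: id=5 (Vera) at depth 0.
Iteration 1: rows with manager_id in {5} -> Omar (id 8, depth 1), Sara (id 10, depth 1).
Iteration 2: depth < 1 fails for all current rows; recursion stops.
Total rows emitted: 3.

3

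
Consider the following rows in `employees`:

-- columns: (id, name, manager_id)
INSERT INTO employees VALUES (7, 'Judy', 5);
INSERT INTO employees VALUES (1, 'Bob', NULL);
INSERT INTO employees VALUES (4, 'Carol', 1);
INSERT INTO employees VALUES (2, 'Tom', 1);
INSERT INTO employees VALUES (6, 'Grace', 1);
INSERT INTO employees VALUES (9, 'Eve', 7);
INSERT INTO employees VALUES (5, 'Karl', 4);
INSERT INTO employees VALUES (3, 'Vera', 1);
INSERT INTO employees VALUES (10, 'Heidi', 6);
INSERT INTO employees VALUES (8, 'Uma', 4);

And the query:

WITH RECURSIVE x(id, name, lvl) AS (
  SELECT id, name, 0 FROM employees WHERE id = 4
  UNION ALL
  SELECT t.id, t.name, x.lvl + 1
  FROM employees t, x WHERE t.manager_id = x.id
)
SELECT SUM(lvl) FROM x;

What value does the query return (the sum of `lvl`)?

Base: id=4 (Carol) at lvl 0.
Iteration 1: rows with manager_id in {4} -> Karl (id 5, lvl 1), Uma (id 8, lvl 1).
Iteration 2: rows with manager_id in {5,8} -> Judy (id 7, lvl 2).
Iteration 3: rows with manager_id in {7} -> Eve (id 9, lvl 3).
Iteration 4: no rows with manager_id in {9}; recursion stops.
SUM(lvl) = 0 + 1 + 1 + 2 + 3 = 7.

7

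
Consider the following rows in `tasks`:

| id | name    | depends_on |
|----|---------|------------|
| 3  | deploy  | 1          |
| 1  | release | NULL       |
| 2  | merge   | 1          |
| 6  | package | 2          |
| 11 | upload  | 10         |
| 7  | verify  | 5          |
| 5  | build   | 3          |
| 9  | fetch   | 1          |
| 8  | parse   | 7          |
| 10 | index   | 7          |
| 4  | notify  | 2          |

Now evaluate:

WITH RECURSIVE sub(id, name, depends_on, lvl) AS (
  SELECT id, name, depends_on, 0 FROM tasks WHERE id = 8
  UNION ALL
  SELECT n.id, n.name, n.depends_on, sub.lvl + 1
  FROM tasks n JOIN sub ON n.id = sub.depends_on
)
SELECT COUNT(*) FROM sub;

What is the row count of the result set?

Base: id=8 (parse), depends_on=7, lvl 0.
Iteration 1: join on id=7 -> verify (id 7, depends_on=5, lvl 1).
Iteration 2: join on id=5 -> build (id 5, depends_on=3, lvl 2).
Iteration 3: join on id=3 -> deploy (id 3, depends_on=1, lvl 3).
Iteration 4: join on id=1 -> release (id 1, depends_on=NULL, lvl 4).
Iteration 5: depends_on is NULL; no match; recursion stops.
Total rows emitted: 5.

5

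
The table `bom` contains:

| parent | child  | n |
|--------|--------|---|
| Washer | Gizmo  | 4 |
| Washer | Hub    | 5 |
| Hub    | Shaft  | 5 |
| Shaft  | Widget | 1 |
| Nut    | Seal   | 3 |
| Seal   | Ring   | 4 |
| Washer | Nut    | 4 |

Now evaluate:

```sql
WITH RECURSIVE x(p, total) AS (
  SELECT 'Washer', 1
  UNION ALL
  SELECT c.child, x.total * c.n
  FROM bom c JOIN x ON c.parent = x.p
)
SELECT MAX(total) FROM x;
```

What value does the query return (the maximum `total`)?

48

Base: (Washer, total=1).
Iteration 1: components of {Washer} -> Gizmo = 1*4 = 4, Hub = 1*5 = 5, Nut = 1*4 = 4.
Iteration 2: components of {Gizmo,Hub,Nut} -> Seal = 4*3 = 12, Shaft = 5*5 = 25.
Iteration 3: components of {Seal,Shaft} -> Ring = 12*4 = 48, Widget = 25*1 = 25.
Iteration 4: no further components; recursion stops.
total values: 1, 5, 4, 4, 25, 12, 25, 48; the maximum is 48.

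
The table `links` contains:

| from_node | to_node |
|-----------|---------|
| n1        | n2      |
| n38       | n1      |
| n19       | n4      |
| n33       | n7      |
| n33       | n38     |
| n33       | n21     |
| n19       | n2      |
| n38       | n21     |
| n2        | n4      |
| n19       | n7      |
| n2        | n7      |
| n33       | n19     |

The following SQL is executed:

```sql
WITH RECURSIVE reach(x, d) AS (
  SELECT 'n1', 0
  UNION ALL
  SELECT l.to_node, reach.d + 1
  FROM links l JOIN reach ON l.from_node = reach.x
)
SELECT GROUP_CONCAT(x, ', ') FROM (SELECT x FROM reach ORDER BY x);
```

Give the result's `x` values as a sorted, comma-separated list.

Base: (n1, d=0).
Iteration 1: edges from {n1} -> (n2, d=1).
Iteration 2: edges from {n2} -> (n4, d=2), (n7, d=2).
Iteration 3: no outgoing edges from {n4,n7}; recursion stops.

n1, n2, n4, n7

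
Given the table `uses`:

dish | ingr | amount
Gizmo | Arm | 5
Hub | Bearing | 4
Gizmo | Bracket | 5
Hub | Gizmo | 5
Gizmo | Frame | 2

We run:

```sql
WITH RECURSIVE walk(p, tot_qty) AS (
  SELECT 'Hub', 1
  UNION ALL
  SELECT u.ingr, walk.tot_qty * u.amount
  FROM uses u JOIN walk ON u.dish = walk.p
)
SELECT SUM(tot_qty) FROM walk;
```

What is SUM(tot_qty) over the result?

70

Base: (Hub, tot_qty=1).
Iteration 1: components of {Hub} -> Bearing = 1*4 = 4, Gizmo = 1*5 = 5.
Iteration 2: components of {Bearing,Gizmo} -> Arm = 5*5 = 25, Bracket = 5*5 = 25, Frame = 5*2 = 10.
Iteration 3: no further components; recursion stops.
SUM(tot_qty) = 1 + 4 + 5 + 25 + 10 + 25 = 70.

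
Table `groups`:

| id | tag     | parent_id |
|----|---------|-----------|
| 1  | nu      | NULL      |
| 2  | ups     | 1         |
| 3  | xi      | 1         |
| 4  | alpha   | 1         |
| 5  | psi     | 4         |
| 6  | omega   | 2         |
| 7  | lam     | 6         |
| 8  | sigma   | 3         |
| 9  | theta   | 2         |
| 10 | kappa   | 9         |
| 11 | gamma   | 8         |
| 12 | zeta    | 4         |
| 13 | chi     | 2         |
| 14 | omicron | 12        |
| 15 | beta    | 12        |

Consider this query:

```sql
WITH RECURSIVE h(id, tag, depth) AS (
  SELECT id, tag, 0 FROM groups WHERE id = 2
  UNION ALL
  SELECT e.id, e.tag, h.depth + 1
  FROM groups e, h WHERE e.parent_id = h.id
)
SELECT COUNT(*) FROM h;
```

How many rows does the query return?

6

Base: id=2 (ups) at depth 0.
Iteration 1: rows with parent_id in {2} -> omega (id 6, depth 1), theta (id 9, depth 1), chi (id 13, depth 1).
Iteration 2: rows with parent_id in {6,9,13} -> lam (id 7, depth 2), kappa (id 10, depth 2).
Iteration 3: no rows with parent_id in {7,10}; recursion stops.
Total rows emitted: 6.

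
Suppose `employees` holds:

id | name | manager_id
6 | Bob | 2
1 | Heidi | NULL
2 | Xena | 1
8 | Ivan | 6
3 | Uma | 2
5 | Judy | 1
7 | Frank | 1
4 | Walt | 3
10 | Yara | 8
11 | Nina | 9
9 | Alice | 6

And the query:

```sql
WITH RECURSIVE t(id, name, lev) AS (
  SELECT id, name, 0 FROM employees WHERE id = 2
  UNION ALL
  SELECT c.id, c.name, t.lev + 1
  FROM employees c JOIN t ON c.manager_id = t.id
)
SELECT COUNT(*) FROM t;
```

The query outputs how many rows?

8

Base: id=2 (Xena) at lev 0.
Iteration 1: rows with manager_id in {2} -> Uma (id 3, lev 1), Bob (id 6, lev 1).
Iteration 2: rows with manager_id in {3,6} -> Walt (id 4, lev 2), Ivan (id 8, lev 2), Alice (id 9, lev 2).
Iteration 3: rows with manager_id in {4,8,9} -> Yara (id 10, lev 3), Nina (id 11, lev 3).
Iteration 4: no rows with manager_id in {10,11}; recursion stops.
Total rows emitted: 8.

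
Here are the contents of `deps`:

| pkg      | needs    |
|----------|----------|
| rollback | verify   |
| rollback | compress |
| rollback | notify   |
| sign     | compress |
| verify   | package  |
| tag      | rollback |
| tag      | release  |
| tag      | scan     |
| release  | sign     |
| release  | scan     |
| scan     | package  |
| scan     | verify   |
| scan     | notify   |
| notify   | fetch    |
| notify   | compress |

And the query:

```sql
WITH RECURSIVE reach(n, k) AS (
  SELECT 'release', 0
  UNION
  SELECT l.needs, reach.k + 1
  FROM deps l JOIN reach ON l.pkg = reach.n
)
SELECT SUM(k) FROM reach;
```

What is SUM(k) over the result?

Base: (release, k=0).
Iteration 1: edges from {release} -> (scan, k=1), (sign, k=1).
Iteration 2: edges from {scan,sign} -> (compress, k=2), (notify, k=2), (package, k=2), (verify, k=2).
Iteration 3: edges from {compress,notify,package,verify} -> (compress, k=3), (fetch, k=3), (package, k=3).
Iteration 4: no outgoing edges from {compress,fetch,package}; recursion stops.
SUM(k) = 0 + 1 + 1 + 2 + 2 + 2 + 2 + 3 + 3 + 3 = 19.

19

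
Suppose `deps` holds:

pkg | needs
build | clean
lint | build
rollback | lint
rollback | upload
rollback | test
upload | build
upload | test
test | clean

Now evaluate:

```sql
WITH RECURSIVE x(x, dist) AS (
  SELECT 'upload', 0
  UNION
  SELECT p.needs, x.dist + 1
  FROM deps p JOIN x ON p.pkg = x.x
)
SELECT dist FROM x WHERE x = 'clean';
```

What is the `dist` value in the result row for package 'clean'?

2

Base: (upload, dist=0).
Iteration 1: edges from {upload} -> (build, dist=1), (test, dist=1).
Iteration 2: edges from {build,test} -> (clean, dist=2). [UNION drops 1 duplicate row(s)]
Iteration 3: no outgoing edges from {clean}; recursion stops.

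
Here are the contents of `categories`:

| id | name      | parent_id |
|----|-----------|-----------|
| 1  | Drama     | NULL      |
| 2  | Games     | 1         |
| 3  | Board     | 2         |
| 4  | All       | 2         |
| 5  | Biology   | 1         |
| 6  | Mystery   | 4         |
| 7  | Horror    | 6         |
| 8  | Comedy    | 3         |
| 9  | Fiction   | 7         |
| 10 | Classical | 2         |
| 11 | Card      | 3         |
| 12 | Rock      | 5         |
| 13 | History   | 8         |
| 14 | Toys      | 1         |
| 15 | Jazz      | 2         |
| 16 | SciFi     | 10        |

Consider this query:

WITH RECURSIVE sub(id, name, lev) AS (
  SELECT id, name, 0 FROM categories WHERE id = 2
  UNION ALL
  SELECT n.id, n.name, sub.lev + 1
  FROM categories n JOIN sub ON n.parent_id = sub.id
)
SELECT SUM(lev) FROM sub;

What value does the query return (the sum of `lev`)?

Base: id=2 (Games) at lev 0.
Iteration 1: rows with parent_id in {2} -> Board (id 3, lev 1), All (id 4, lev 1), Classical (id 10, lev 1), Jazz (id 15, lev 1).
Iteration 2: rows with parent_id in {3,4,10,15} -> Mystery (id 6, lev 2), Comedy (id 8, lev 2), Card (id 11, lev 2), SciFi (id 16, lev 2).
Iteration 3: rows with parent_id in {6,8,11,16} -> Horror (id 7, lev 3), History (id 13, lev 3).
Iteration 4: rows with parent_id in {7,13} -> Fiction (id 9, lev 4).
Iteration 5: no rows with parent_id in {9}; recursion stops.
SUM(lev) = 0 + 1 + 1 + 1 + 1 + 2 + 2 + 2 + 2 + 3 + 3 + 4 = 22.

22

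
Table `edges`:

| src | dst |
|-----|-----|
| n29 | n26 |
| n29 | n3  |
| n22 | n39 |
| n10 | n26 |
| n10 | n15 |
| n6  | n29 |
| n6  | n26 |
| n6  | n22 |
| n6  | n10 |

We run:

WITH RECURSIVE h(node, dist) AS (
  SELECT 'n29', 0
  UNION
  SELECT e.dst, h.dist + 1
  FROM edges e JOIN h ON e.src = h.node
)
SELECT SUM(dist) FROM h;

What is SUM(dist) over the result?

2

Base: (n29, dist=0).
Iteration 1: edges from {n29} -> (n26, dist=1), (n3, dist=1).
Iteration 2: no outgoing edges from {n26,n3}; recursion stops.
SUM(dist) = 0 + 1 + 1 = 2.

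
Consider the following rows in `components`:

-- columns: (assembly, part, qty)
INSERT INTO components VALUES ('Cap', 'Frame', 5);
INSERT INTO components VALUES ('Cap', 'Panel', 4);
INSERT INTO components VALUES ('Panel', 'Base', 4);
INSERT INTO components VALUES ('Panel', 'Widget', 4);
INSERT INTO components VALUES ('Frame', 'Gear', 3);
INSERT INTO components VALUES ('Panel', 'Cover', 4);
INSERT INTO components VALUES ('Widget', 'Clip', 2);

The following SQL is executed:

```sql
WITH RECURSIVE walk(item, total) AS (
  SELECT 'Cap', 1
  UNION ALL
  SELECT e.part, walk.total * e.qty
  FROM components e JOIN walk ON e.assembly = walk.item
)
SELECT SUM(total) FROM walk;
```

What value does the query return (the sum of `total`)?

Base: (Cap, total=1).
Iteration 1: components of {Cap} -> Frame = 1*5 = 5, Panel = 1*4 = 4.
Iteration 2: components of {Frame,Panel} -> Base = 4*4 = 16, Cover = 4*4 = 16, Gear = 5*3 = 15, Widget = 4*4 = 16.
Iteration 3: components of {Base,Cover,Gear,Widget} -> Clip = 16*2 = 32.
Iteration 4: no further components; recursion stops.
SUM(total) = 1 + 5 + 4 + 15 + 16 + 16 + 16 + 32 = 105.

105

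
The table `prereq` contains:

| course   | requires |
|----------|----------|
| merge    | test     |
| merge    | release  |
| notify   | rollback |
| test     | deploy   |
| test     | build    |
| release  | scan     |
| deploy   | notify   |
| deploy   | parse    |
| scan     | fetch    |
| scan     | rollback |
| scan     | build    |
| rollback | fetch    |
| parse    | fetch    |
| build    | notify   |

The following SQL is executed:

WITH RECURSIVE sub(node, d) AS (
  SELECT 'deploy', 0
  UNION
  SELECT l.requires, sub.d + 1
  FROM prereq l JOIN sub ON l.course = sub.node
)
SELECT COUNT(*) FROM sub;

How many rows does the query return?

Base: (deploy, d=0).
Iteration 1: edges from {deploy} -> (notify, d=1), (parse, d=1).
Iteration 2: edges from {notify,parse} -> (fetch, d=2), (rollback, d=2).
Iteration 3: edges from {fetch,rollback} -> (fetch, d=3).
Iteration 4: no outgoing edges from {fetch}; recursion stops.
Total rows emitted: 6.

6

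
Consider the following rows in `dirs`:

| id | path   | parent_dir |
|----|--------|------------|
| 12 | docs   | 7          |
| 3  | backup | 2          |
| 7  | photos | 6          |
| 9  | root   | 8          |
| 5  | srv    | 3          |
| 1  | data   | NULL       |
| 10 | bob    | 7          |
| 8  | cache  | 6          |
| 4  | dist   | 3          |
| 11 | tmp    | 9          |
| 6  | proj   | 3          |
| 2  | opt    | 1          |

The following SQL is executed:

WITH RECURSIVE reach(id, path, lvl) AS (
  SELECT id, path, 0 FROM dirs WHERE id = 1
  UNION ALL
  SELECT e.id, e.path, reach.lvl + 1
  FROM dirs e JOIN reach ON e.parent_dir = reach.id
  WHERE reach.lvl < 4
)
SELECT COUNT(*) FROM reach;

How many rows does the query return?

8

Base: id=1 (data) at lvl 0.
Iteration 1: rows with parent_dir in {1} -> opt (id 2, lvl 1).
Iteration 2: rows with parent_dir in {2} -> backup (id 3, lvl 2).
Iteration 3: rows with parent_dir in {3} -> dist (id 4, lvl 3), srv (id 5, lvl 3), proj (id 6, lvl 3).
Iteration 4: rows with parent_dir in {4,5,6} -> photos (id 7, lvl 4), cache (id 8, lvl 4).
Iteration 5: lvl < 4 fails for all current rows; recursion stops.
Total rows emitted: 8.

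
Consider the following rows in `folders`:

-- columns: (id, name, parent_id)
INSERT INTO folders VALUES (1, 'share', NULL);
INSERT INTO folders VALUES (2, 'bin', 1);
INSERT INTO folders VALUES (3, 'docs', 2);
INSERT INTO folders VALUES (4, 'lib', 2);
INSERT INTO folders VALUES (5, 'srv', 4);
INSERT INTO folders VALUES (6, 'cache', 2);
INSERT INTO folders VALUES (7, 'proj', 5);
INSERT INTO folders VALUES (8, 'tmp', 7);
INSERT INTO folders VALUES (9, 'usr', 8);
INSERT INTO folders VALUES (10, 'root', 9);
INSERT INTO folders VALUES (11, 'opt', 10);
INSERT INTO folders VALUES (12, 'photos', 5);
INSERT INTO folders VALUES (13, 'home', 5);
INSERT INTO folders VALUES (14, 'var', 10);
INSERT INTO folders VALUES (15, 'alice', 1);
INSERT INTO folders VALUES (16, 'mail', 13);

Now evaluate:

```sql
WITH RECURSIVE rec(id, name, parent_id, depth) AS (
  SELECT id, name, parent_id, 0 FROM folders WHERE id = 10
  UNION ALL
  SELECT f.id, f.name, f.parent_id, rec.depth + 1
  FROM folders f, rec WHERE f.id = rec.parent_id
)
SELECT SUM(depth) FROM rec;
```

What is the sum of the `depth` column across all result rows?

28

Base: id=10 (root), parent_id=9, depth 0.
Iteration 1: join on id=9 -> usr (id 9, parent_id=8, depth 1).
Iteration 2: join on id=8 -> tmp (id 8, parent_id=7, depth 2).
Iteration 3: join on id=7 -> proj (id 7, parent_id=5, depth 3).
Iteration 4: join on id=5 -> srv (id 5, parent_id=4, depth 4).
Iteration 5: join on id=4 -> lib (id 4, parent_id=2, depth 5).
Iteration 6: join on id=2 -> bin (id 2, parent_id=1, depth 6).
Iteration 7: join on id=1 -> share (id 1, parent_id=NULL, depth 7).
Iteration 8: parent_id is NULL; no match; recursion stops.
SUM(depth) = 0 + 1 + 2 + 3 + 4 + 5 + 6 + 7 = 28.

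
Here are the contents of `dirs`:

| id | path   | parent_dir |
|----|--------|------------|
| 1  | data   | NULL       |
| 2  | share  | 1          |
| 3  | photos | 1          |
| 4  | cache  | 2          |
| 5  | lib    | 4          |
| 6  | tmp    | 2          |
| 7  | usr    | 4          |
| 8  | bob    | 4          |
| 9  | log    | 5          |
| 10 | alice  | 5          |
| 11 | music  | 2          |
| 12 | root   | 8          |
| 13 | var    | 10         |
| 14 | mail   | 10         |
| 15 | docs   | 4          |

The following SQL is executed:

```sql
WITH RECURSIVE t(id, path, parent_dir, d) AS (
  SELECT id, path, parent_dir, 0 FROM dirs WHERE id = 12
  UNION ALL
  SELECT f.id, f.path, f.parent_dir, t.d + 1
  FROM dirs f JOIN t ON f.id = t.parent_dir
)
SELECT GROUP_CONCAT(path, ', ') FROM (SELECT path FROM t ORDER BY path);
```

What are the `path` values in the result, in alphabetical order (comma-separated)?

bob, cache, data, root, share

Base: id=12 (root), parent_dir=8, d 0.
Iteration 1: join on id=8 -> bob (id 8, parent_dir=4, d 1).
Iteration 2: join on id=4 -> cache (id 4, parent_dir=2, d 2).
Iteration 3: join on id=2 -> share (id 2, parent_dir=1, d 3).
Iteration 4: join on id=1 -> data (id 1, parent_dir=NULL, d 4).
Iteration 5: parent_dir is NULL; no match; recursion stops.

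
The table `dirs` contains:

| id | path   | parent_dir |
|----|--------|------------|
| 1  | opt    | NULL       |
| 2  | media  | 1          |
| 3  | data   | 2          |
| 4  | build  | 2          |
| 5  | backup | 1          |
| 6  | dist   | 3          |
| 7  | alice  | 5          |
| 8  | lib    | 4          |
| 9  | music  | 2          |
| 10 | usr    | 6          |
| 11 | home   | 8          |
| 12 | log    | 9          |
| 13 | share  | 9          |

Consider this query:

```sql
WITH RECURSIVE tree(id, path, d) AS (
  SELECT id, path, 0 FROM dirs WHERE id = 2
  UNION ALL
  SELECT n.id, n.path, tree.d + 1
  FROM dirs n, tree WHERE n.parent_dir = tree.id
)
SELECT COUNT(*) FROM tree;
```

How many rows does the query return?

10

Base: id=2 (media) at d 0.
Iteration 1: rows with parent_dir in {2} -> data (id 3, d 1), build (id 4, d 1), music (id 9, d 1).
Iteration 2: rows with parent_dir in {3,4,9} -> dist (id 6, d 2), lib (id 8, d 2), log (id 12, d 2), share (id 13, d 2).
Iteration 3: rows with parent_dir in {6,8,12,13} -> usr (id 10, d 3), home (id 11, d 3).
Iteration 4: no rows with parent_dir in {10,11}; recursion stops.
Total rows emitted: 10.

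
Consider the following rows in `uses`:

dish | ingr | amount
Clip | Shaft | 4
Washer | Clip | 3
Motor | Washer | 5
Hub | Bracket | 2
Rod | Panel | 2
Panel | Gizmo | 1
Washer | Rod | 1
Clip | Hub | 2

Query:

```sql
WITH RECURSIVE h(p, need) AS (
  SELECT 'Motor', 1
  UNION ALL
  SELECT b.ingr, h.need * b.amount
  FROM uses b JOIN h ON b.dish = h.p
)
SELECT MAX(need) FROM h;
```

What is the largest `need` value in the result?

Base: (Motor, need=1).
Iteration 1: components of {Motor} -> Washer = 1*5 = 5.
Iteration 2: components of {Washer} -> Clip = 5*3 = 15, Rod = 5*1 = 5.
Iteration 3: components of {Clip,Rod} -> Hub = 15*2 = 30, Panel = 5*2 = 10, Shaft = 15*4 = 60.
Iteration 4: components of {Hub,Panel,Shaft} -> Bracket = 30*2 = 60, Gizmo = 10*1 = 10.
Iteration 5: no further components; recursion stops.
need values: 1, 5, 5, 15, 10, 60, 30, 10, 60; the maximum is 60.

60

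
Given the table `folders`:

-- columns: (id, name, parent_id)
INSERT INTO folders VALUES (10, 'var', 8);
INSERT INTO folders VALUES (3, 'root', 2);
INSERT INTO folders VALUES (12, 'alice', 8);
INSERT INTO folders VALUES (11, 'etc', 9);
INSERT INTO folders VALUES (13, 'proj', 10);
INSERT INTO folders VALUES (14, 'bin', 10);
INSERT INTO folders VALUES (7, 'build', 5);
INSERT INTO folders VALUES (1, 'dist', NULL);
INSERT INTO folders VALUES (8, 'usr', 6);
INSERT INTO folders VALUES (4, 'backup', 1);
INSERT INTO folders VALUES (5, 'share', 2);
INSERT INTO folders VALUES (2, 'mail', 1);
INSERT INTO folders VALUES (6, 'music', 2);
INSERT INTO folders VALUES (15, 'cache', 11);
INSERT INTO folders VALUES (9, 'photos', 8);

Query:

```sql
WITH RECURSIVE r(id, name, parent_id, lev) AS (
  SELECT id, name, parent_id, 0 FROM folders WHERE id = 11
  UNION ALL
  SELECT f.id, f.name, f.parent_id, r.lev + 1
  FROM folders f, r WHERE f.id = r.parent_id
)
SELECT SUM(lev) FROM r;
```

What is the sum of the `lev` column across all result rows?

Base: id=11 (etc), parent_id=9, lev 0.
Iteration 1: join on id=9 -> photos (id 9, parent_id=8, lev 1).
Iteration 2: join on id=8 -> usr (id 8, parent_id=6, lev 2).
Iteration 3: join on id=6 -> music (id 6, parent_id=2, lev 3).
Iteration 4: join on id=2 -> mail (id 2, parent_id=1, lev 4).
Iteration 5: join on id=1 -> dist (id 1, parent_id=NULL, lev 5).
Iteration 6: parent_id is NULL; no match; recursion stops.
SUM(lev) = 0 + 1 + 2 + 3 + 4 + 5 = 15.

15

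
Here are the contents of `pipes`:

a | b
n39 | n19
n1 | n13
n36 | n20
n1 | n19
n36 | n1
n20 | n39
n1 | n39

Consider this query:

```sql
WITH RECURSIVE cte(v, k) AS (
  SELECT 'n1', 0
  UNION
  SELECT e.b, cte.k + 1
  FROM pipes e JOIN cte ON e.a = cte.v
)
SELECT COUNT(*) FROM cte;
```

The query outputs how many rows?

5

Base: (n1, k=0).
Iteration 1: edges from {n1} -> (n13, k=1), (n19, k=1), (n39, k=1).
Iteration 2: edges from {n13,n19,n39} -> (n19, k=2).
Iteration 3: no outgoing edges from {n19}; recursion stops.
Total rows emitted: 5.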